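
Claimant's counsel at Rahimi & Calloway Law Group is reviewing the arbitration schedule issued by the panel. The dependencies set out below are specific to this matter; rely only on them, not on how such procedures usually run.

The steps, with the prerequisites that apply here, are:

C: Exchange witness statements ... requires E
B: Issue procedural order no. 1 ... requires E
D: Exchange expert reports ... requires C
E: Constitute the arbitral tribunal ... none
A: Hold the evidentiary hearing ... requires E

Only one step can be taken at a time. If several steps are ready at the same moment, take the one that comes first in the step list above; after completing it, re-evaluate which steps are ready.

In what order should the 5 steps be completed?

E is the only step with nothing outstanding, so it goes first.
Ready: C, B and A. C is listed earlier → C.
Now B, D and A have their prerequisites met. B is listed earlier, so B next.
D and A are both available; D is listed earlier → D.
A needed E, now all done → A.

E, C, B, D, A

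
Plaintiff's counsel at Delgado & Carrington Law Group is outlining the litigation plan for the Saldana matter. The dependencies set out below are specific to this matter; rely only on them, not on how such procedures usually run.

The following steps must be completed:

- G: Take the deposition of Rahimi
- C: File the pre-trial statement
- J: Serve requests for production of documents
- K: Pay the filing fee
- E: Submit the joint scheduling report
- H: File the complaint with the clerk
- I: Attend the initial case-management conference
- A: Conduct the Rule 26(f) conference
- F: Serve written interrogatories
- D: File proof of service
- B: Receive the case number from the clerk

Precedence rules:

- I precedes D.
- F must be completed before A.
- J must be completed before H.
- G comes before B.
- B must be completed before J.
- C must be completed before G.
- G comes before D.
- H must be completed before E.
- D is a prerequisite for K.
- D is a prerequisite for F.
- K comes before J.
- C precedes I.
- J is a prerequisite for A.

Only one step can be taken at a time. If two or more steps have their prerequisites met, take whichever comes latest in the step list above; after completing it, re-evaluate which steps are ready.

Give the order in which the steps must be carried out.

C is the only step with nothing outstanding, so it goes first.
Ready: I and G. I is listed later → I.
Next only G has its prerequisites met → G.
Now B and D have their prerequisites met. B is listed later, so B next.
D needed I and G, now all done → D.
Ready: F and K. F is listed later → F.
That leaves K as the only ready step → K.
Next only J has its prerequisites met → J.
Now A and H have their prerequisites met. A is listed later, so A next.
H is the only step now ready → H.
Next only E has its prerequisites met → E.

C, I, G, B, D, F, K, J, A, H, E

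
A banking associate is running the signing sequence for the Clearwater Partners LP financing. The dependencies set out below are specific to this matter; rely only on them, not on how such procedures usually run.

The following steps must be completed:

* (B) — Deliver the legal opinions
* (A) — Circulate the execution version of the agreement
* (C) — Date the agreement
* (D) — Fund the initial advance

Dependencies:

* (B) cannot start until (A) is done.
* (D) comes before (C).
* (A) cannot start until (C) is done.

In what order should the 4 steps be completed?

Only (D) has no prerequisites, so it is first.
(C) needed (D), now all done → (C).
(A) is the only step now ready → (A).
(B) needed (A), now all done → (B).

(D) → (C) → (A) → (B)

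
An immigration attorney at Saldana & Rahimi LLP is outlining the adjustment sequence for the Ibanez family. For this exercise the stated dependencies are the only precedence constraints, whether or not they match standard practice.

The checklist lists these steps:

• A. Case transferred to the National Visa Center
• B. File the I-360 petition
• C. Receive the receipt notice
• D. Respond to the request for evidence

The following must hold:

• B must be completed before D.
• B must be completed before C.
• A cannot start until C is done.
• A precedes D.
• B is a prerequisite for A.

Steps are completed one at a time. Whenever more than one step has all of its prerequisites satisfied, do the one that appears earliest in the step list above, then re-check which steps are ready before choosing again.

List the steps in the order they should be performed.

B has no prerequisites → B first.
C needed B, now all done → C.
A needed B and C, now all done → A.
D is the only step now ready → D.

B C A D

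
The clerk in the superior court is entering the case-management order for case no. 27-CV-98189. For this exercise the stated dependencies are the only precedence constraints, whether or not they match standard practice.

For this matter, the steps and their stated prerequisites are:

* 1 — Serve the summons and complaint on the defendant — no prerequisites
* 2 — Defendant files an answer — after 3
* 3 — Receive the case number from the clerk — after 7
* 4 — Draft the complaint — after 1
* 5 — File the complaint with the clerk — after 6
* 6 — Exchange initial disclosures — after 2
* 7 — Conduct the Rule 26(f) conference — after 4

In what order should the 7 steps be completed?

Only 1 has no prerequisites, so it is first.
Next only 4 has its prerequisites met → 4.
7 needed 4, now all done → 7.
That leaves 3 as the only ready step → 3.
2 needed 3, now all done → 2.
6 is the only step now ready → 6.
5 needed 6, now all done → 5.

1, 4, 7, 3, 2, 6, 5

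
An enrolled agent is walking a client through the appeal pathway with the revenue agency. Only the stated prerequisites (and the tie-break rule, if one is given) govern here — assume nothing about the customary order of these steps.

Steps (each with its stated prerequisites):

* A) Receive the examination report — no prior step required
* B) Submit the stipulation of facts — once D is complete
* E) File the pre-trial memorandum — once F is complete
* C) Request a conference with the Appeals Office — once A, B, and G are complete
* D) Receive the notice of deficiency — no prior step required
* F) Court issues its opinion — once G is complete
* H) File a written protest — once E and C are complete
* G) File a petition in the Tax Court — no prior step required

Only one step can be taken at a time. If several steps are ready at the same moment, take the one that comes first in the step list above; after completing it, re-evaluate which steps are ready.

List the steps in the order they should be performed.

A, D, B, G, C, F, E, H

A, D and G have no prerequisites; A is listed earlier, so A is first.
Ready: D and G. D is listed earlier → D.
B now also ready, so the ready set is {B, G}; B is listed earlier → B.
Next only G has its prerequisites met → G.
Now C and F have their prerequisites met. C is listed earlier, so C next.
Next only F has its prerequisites met → F.
E is the only step now ready → E.
That leaves H as the only ready step → H.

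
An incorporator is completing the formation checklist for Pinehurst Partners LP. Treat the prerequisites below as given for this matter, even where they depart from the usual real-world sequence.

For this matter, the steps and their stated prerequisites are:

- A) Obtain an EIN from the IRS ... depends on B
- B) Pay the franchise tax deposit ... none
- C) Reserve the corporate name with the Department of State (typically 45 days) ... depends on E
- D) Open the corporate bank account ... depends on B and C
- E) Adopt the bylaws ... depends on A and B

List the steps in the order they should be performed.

B has no prerequisites → B first.
A needed B, now all done → A.
That leaves E as the only ready step → E.
C needed E, now all done → C.
D is the only step now ready → D.

B → A → E → C → D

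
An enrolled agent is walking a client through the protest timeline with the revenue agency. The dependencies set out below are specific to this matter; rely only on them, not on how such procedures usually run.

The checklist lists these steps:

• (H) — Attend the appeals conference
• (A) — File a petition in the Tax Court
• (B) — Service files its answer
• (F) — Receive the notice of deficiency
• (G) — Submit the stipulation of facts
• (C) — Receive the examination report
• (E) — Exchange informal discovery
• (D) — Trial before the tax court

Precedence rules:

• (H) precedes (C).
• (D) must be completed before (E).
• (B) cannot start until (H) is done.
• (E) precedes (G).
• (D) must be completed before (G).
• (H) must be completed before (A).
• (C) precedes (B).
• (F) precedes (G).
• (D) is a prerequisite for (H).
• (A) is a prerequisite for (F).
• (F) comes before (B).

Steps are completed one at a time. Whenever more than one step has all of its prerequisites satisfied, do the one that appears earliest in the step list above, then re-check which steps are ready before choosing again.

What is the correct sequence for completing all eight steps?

Only (D) has no prerequisites, so it is first.
Now (H) and (E) have their prerequisites met. (H) is listed earlier, so (H) next.
Ready: (A), (C) and (E). (A) is listed earlier → (A).
(F) now also ready, so the ready set is {(F), (C), (E)}; (F) is listed earlier → (F).
Now (C) and (E) have their prerequisites met. (C) is listed earlier, so (C) next.
Ready: (B) and (E). (B) is listed earlier → (B).
Next only (E) has its prerequisites met → (E).
That leaves (G) as the only ready step → (G).

(D) → (H) → (A) → (F) → (C) → (B) → (E) → (G)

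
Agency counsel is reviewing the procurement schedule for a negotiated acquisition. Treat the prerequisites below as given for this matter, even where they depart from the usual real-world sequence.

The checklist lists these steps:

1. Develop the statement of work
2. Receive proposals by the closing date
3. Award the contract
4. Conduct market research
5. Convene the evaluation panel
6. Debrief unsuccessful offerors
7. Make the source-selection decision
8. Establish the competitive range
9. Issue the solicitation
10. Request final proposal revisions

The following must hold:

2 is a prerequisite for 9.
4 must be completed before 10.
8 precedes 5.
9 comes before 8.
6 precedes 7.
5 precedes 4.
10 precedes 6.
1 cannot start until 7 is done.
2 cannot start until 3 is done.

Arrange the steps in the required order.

3 → 2 → 9 → 8 → 5 → 4 → 10 → 6 → 7 → 1

3 is the only step with nothing outstanding, so it goes first.
2 needed 3, now all done → 2.
9 needed 2, now all done → 9.
Next only 8 has its prerequisites met → 8.
Next only 5 has its prerequisites met → 5.
4 is the only step now ready → 4.
10 is the only step now ready → 10.
That leaves 6 as the only ready step → 6.
That leaves 7 as the only ready step → 7.
1 is the only step now ready → 1.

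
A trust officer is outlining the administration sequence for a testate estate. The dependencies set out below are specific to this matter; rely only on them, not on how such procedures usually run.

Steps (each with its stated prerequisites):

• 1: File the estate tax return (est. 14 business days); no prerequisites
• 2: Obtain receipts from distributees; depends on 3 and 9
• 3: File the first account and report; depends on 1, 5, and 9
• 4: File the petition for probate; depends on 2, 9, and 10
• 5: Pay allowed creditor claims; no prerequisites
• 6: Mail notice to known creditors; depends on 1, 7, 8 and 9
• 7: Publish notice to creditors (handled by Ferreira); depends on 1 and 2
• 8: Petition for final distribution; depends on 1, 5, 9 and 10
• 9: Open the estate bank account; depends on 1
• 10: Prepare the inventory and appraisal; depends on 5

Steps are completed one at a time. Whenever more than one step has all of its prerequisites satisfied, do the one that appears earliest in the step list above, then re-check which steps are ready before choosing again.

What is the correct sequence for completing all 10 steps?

1, 5, 9, 3, 2, 7, 10, 4, 8, 6

Nothing is required for 1 and 5. 1 is listed earlier → 1 first.
Now 5 and 9 have their prerequisites met. 5 is listed earlier, so 5 next.
10 now also ready, so the ready set is {9, 10}; 9 is listed earlier → 9.
Now 3 and 10 have their prerequisites met. 3 is listed earlier, so 3 next.
2 now also ready, so the ready set is {2, 10}; 2 is listed earlier → 2.
Ready: 7 and 10. 7 is listed earlier → 7.
Next only 10 has its prerequisites met → 10.
4 and 8 are both available; 4 is listed earlier → 4.
Next only 8 has its prerequisites met → 8.
6 is the only step now ready → 6.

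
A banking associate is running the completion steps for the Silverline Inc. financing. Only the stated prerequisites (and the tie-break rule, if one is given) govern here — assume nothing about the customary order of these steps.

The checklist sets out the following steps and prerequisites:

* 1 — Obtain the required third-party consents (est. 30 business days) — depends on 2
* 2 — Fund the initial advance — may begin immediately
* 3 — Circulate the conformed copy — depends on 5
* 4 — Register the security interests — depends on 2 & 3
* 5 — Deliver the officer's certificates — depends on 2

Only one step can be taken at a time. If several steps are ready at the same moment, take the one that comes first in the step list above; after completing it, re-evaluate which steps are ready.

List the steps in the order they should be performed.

2 → 1 → 5 → 3 → 4

2 has no prerequisites → 2 first.
Ready: 1 and 5. 1 is listed earlier → 1.
5 needed 2, now all done → 5.
3 is the only step now ready → 3.
4 needed 2 and 3, now all done → 4.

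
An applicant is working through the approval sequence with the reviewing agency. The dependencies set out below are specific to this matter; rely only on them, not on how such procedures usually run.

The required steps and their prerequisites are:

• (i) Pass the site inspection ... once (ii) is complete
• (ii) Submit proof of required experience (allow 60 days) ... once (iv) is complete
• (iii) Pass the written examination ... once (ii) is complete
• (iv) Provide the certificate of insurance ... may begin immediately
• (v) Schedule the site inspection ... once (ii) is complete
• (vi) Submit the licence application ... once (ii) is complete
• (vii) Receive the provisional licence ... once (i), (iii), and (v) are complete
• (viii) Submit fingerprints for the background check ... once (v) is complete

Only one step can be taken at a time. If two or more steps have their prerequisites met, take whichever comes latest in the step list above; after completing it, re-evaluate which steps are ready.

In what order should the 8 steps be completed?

Only (iv) has no prerequisites, so it is first.
Next only (ii) has its prerequisites met → (ii).
Now (vi), (v), (iii) and (i) have their prerequisites met. (vi) is listed later, so (vi) next.
(v), (iii) and (i) are all available; (v) is listed later → (v).
(viii) now also ready, so the ready set is {(viii), (iii), (i)}; (viii) is listed later → (viii).
Ready: (iii) and (i). (iii) is listed later → (iii).
(i) is the only step now ready → (i).
(vii) needed (v), (iii) and (i), now all done → (vii).

(iv) (ii) (vi) (v) (viii) (iii) (i) (vii)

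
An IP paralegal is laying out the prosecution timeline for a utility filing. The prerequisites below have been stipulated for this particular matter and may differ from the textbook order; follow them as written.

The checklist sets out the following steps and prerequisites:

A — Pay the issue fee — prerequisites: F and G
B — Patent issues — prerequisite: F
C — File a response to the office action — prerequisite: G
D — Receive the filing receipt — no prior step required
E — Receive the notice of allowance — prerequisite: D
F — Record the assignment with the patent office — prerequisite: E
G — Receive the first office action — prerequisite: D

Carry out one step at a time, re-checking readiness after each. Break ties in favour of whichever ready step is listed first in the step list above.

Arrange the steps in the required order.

D → E → F → B → G → A → C

D has no prerequisites → D first.
Ready: E and G. E is listed earlier → E.
F now also ready, so the ready set is {F, G}; F is listed earlier → F.
Now B and G have their prerequisites met. B is listed earlier, so B next.
G needed D, now all done → G.
Ready: A and C. A is listed earlier → A.
C is the only step now ready → C.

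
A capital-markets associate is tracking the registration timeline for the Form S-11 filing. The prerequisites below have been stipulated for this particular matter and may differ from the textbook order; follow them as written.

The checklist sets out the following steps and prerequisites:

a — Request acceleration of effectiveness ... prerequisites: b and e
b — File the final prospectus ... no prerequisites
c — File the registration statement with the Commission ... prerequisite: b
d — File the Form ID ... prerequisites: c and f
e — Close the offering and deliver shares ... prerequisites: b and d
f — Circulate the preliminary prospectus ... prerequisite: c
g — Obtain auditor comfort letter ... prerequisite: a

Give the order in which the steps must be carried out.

b, c, f, d, e, a, g

b is the only step with nothing outstanding, so it goes first.
c needed b, now all done → c.
f needed c, now all done → f.
d needed c and f, now all done → d.
Next only e has its prerequisites met → e.
a is the only step now ready → a.
g needed a, now all done → g.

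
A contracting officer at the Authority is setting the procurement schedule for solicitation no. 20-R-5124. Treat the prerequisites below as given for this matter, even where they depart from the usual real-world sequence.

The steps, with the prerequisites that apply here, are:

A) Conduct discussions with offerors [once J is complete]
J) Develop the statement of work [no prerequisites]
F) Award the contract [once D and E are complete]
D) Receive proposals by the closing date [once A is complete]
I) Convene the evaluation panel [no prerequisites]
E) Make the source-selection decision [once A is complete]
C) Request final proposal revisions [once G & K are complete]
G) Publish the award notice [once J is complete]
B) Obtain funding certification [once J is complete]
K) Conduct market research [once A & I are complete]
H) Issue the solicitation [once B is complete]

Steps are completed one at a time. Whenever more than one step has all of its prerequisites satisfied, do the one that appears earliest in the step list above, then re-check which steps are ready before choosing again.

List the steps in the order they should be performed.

J and I have no prerequisites; J is listed earlier, so J is first.
Ready: A, I, G and B. A is listed earlier → A.
Now D, I, E, G and B have their prerequisites met. D is listed earlier, so D next.
Ready: I, E, G and B. I is listed earlier → I.
Now E, G, B and K have their prerequisites met. E is listed earlier, so E next.
F now also ready, so the ready set is {F, G, B, K}; F is listed earlier → F.
Now G, B and K have their prerequisites met. G is listed earlier, so G next.
Now B and K have their prerequisites met. B is listed earlier, so B next.
H now also ready, so the ready set is {K, H}; K is listed earlier → K.
Now C and H have their prerequisites met. C is listed earlier, so C next.
Next only H has its prerequisites met → H.

J, A, D, I, E, F, G, B, K, C, H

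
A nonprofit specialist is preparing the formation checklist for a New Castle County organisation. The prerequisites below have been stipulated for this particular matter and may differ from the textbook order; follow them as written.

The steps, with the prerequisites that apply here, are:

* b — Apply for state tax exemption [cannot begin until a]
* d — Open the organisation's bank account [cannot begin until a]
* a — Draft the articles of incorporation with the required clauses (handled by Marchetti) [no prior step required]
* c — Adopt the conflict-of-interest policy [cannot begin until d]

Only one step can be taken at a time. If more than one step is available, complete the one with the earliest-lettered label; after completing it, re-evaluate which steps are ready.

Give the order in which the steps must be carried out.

a, b, d, c

a has no prerequisites → a first.
Ready: b and d. b has the earlier label → b.
That leaves d as the only ready step → d.
Next only c has its prerequisites met → c.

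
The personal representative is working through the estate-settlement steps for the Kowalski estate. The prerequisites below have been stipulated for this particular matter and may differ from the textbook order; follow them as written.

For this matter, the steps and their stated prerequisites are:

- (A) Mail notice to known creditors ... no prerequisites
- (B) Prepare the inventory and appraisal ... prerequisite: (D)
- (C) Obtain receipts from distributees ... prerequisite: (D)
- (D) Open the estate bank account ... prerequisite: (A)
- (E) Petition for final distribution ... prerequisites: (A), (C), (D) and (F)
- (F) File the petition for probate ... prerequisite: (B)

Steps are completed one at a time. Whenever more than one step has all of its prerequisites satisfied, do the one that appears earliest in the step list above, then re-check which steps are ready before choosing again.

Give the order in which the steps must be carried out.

(A) (D) (B) (C) (F) (E)

(A) has no prerequisites → (A) first.
(D) needed (A), now all done → (D).
(B) and (C) are both available; (B) is listed earlier → (B).
(F) now also ready, so the ready set is {(C), (F)}; (C) is listed earlier → (C).
Next only (F) has its prerequisites met → (F).
(E) is the only step now ready → (E).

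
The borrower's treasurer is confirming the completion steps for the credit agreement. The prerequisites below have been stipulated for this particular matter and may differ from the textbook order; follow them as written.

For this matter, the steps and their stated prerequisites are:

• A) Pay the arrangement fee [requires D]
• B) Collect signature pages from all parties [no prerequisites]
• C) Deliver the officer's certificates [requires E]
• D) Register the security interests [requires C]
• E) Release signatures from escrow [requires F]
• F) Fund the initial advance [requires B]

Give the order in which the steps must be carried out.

B → F → E → C → D → A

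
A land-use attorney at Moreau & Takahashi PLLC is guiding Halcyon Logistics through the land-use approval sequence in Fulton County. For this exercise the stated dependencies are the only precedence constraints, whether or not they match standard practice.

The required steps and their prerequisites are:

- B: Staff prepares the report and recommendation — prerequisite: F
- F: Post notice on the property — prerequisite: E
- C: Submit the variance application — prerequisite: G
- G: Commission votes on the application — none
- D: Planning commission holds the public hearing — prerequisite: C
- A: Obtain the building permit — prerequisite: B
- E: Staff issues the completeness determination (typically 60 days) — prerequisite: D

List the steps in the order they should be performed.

G, C, D, E, F, B, A

G is the only step with nothing outstanding, so it goes first.
C needed G, now all done → C.
Next only D has its prerequisites met → D.
E is the only step now ready → E.
F needed E, now all done → F.
B needed F, now all done → B.
A needed B, now all done → A.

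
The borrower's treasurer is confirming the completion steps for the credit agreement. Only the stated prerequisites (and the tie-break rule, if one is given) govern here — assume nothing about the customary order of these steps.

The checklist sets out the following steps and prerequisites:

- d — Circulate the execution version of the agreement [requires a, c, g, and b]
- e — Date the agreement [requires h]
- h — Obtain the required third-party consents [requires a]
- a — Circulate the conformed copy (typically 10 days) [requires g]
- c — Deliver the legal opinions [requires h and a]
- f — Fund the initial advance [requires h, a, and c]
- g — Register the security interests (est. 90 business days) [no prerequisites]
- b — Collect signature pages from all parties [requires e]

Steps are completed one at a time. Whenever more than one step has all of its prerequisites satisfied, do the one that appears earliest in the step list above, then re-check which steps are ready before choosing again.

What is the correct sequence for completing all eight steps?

g has no prerequisites → g first.
Next only a has its prerequisites met → a.
Next only h has its prerequisites met → h.
e and c are both available; e is listed earlier → e.
b now also ready, so the ready set is {c, b}; c is listed earlier → c.
f now also ready, so the ready set is {f, b}; f is listed earlier → f.
b needed e, now all done → b.
d needed a, c, g and b, now all done → d.

g, a, h, e, c, f, b, d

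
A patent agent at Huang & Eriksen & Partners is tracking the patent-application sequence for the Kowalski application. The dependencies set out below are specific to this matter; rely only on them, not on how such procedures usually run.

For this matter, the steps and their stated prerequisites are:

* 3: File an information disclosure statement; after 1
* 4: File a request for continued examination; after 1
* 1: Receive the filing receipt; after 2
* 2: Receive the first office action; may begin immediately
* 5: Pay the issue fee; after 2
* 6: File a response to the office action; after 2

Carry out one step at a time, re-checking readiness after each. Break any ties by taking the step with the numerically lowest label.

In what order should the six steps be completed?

2 1 3 4 5 6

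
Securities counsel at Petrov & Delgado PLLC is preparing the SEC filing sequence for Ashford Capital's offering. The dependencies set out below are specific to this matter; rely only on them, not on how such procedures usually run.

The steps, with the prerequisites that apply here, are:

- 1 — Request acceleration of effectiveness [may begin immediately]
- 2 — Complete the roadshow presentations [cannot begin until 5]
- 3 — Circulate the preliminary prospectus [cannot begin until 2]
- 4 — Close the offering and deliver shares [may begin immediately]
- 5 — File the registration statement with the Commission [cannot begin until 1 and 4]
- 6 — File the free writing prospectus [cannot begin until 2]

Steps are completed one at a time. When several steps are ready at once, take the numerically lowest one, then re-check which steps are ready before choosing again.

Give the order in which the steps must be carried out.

1, 4, 5, 2, 3, 6

1 and 4 have no prerequisites; 1 has the earlier label, so 1 is first.
Next only 4 has its prerequisites met → 4.
Next only 5 has its prerequisites met → 5.
2 is the only step now ready → 2.
Now 3 and 6 have their prerequisites met. 3 has the earlier label, so 3 next.
That leaves 6 as the only ready step → 6.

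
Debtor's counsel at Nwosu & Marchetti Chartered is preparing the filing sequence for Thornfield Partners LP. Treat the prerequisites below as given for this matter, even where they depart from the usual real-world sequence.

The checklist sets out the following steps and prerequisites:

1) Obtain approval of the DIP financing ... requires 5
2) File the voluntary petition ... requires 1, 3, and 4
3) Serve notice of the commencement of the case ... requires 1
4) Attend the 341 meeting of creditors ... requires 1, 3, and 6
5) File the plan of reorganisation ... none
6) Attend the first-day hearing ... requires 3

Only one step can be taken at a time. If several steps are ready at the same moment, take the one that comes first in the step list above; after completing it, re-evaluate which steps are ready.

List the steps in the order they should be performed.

5 → 1 → 3 → 6 → 4 → 2

5 is the only step with nothing outstanding, so it goes first.
1 needed 5, now all done → 1.
Next only 3 has its prerequisites met → 3.
6 is the only step now ready → 6.
4 needed 1, 3 and 6, now all done → 4.
That leaves 2 as the only ready step → 2.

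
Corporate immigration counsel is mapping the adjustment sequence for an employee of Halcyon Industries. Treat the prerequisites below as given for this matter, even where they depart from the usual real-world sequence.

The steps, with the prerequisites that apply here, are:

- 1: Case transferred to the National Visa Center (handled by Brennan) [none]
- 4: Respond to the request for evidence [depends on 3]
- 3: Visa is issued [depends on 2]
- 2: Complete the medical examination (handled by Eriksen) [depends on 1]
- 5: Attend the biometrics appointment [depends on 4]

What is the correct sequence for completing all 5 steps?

1 → 2 → 3 → 4 → 5

Only 1 has no prerequisites, so it is first.
Next only 2 has its prerequisites met → 2.
3 is the only step now ready → 3.
4 is the only step now ready → 4.
Next only 5 has its prerequisites met → 5.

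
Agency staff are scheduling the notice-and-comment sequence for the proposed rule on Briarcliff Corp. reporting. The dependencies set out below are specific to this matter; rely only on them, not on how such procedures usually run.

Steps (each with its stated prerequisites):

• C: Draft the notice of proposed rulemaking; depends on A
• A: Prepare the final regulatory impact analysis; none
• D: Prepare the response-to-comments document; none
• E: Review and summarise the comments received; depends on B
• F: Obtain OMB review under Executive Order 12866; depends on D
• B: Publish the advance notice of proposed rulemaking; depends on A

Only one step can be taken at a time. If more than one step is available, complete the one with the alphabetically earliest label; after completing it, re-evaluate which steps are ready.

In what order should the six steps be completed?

A, B, C, D, E, F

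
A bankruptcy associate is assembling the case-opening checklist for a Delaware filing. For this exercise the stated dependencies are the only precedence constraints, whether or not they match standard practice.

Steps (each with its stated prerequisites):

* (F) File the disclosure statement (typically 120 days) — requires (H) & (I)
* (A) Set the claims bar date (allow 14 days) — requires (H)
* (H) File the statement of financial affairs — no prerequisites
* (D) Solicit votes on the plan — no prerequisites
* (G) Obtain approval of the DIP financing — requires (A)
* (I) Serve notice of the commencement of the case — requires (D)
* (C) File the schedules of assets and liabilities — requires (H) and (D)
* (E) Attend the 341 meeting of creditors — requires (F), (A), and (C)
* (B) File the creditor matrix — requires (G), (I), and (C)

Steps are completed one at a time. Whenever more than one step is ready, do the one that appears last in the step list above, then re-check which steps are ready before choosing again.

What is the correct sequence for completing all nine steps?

(D), (I), (H), (C), (A), (G), (B), (F), (E)

Nothing is required for (D) and (H). (D) is listed later → (D) first.
(I) and (H) are both available; (I) is listed later → (I).
(H) is the only step now ready → (H).
Ready: (C), (A) and (F). (C) is listed later → (C).
(A) and (F) are both available; (A) is listed later → (A).
Ready: (G) and (F). (G) is listed later → (G).
Now (B) and (F) have their prerequisites met. (B) is listed later, so (B) next.
(F) needed (I) and (H), now all done → (F).
That leaves (E) as the only ready step → (E).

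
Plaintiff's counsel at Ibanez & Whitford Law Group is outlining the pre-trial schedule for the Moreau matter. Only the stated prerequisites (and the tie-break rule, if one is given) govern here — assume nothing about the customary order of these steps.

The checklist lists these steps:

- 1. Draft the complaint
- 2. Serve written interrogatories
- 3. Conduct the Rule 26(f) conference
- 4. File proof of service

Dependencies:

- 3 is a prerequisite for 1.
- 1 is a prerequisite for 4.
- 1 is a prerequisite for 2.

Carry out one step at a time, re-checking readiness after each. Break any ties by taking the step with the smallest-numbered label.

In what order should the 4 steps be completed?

3 → 1 → 2 → 4

3 has no prerequisites → 3 first.
1 needed 3, now all done → 1.
2 and 4 are both available; 2 has the earlier label → 2.
That leaves 4 as the only ready step → 4.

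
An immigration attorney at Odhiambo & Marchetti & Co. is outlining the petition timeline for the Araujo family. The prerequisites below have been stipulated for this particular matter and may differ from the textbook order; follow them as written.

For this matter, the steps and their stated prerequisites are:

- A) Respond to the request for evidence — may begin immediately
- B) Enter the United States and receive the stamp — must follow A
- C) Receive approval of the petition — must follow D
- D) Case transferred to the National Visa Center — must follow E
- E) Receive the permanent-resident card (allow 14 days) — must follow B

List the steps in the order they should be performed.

A → B → E → D → C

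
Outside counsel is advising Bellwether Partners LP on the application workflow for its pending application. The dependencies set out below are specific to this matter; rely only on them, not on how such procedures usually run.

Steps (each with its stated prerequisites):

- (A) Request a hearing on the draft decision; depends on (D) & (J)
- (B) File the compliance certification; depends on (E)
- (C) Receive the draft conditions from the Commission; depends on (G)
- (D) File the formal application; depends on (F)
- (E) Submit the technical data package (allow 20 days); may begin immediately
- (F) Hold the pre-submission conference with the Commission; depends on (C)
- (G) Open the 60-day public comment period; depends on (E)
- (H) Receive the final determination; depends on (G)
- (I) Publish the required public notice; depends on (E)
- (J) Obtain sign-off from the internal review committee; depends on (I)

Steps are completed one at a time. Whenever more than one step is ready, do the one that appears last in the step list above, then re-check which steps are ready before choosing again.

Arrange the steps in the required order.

Only (E) has no prerequisites, so it is first.
Ready: (I), (G) and (B). (I) is listed later → (I).
(J) now also ready, so the ready set is {(J), (G), (B)}; (J) is listed later → (J).
Now (G) and (B) have their prerequisites met. (G) is listed later, so (G) next.
(H), (C) and (B) are all available; (H) is listed later → (H).
Now (C) and (B) have their prerequisites met. (C) is listed later, so (C) next.
(F) and (B) are both available; (F) is listed later → (F).
(D) now also ready, so the ready set is {(D), (B)}; (D) is listed later → (D).
Now (B) and (A) have their prerequisites met. (B) is listed later, so (B) next.
(A) needed (J) and (D), now all done → (A).

(E), (I), (J), (G), (H), (C), (F), (D), (B), (A)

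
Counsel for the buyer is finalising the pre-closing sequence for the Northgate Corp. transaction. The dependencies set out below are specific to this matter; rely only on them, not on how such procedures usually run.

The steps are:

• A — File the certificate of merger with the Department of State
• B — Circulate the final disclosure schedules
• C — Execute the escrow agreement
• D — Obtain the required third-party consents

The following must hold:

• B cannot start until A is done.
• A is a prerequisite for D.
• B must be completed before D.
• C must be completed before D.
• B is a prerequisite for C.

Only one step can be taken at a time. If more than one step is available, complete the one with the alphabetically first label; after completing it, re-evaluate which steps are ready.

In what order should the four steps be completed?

A is the only step with nothing outstanding, so it goes first.
That leaves B as the only ready step → B.
That leaves C as the only ready step → C.
D needed A, B and C, now all done → D.

A B C D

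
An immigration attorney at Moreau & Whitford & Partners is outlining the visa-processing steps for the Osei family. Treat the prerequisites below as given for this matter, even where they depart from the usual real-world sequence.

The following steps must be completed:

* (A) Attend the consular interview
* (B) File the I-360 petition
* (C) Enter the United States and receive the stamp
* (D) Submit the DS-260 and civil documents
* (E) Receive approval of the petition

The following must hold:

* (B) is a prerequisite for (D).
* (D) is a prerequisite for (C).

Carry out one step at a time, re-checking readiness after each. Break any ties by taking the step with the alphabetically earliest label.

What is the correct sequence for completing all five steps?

Nothing is required for (A), (B) and (E). (A) has the earlier label → (A) first.
(B) and (E) are both available; (B) has the earlier label → (B).
Now (D) and (E) have their prerequisites met. (D) has the earlier label, so (D) next.
(C) and (E) are both available; (C) has the earlier label → (C).
That leaves (E) as the only ready step → (E).

(A), (B), (D), (C), (E)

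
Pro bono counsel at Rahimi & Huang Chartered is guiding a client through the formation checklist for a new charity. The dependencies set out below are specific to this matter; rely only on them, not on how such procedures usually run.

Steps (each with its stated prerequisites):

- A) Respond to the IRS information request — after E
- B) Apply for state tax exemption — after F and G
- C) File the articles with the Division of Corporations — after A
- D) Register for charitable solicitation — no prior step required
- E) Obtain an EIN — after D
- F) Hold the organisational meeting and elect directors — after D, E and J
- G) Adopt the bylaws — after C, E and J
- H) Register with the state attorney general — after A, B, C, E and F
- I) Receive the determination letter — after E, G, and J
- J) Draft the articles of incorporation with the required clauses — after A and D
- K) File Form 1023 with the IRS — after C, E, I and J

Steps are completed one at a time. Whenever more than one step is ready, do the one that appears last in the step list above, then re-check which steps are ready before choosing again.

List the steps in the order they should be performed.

Only D has no prerequisites, so it is first.
That leaves E as the only ready step → E.
That leaves A as the only ready step → A.
Now J and C have their prerequisites met. J is listed later, so J next.
F now also ready, so the ready set is {F, C}; F is listed later → F.
C is the only step now ready → C.
G needed J, E and C, now all done → G.
I and B are both available; I is listed later → I.
K now also ready, so the ready set is {K, B}; K is listed later → K.
B is the only step now ready → B.
H is the only step now ready → H.

D, E, A, J, F, C, G, I, K, B, H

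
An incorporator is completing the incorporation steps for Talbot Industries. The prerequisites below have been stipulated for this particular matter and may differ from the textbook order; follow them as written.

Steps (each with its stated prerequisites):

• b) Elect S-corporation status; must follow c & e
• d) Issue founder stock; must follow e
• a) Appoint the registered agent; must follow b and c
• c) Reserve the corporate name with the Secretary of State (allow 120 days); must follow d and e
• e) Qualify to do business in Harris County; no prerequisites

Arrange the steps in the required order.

e, d, c, b, a

e has no prerequisites → e first.
d needed e, now all done → d.
c needed d and e, now all done → c.
Next only b has its prerequisites met → b.
a needed b and c, now all done → a.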